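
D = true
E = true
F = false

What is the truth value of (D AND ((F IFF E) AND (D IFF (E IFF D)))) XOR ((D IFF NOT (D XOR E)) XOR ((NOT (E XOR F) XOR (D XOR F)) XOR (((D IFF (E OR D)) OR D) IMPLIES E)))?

true

F IFF E = false IFF true = false
E IFF D = true IFF true = true
D IFF (E IFF D) = true IFF true = true
(F IFF E) AND (D IFF (E IFF D)) = false AND true = false
D AND ((F IFF E) AND (D IFF (E IFF D))) = true AND false = false
D XOR E = true XOR true = false
NOT (D XOR E) = NOT false = true
D IFF NOT (D XOR E) = true IFF true = true
E XOR F = true XOR false = true
NOT (E XOR F) = NOT true = false
D XOR F = true XOR false = true
NOT (E XOR F) XOR (D XOR F) = false XOR true = true
E OR D = true OR true = true
D IFF (E OR D) = true IFF true = true
(D IFF (E OR D)) OR D = true OR true = true
((D IFF (E OR D)) OR D) IMPLIES E = true IMPLIES true = true
(NOT (E XOR F) XOR (D XOR F)) XOR (((D IFF (E OR D)) OR D) IMPLIES E) = true XOR true = false
(D IFF NOT (D XOR E)) XOR ((NOT (E XOR F) XOR (D XOR F)) XOR (((D IFF (E OR D)) OR D) IMPLIES E)) = true XOR false = true
(D AND ((F IFF E) AND (D IFF (E IFF D)))) XOR ((D IFF NOT (D XOR E)) XOR ((NOT (E XOR F) XOR (D XOR F)) XOR (((D IFF (E OR D)) OR D) IMPLIES E))) = false XOR true = true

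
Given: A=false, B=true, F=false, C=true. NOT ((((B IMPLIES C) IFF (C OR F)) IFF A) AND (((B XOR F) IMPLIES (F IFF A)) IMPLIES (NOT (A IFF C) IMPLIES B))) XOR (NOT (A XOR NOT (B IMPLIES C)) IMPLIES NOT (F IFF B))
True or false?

false

Substituting A=false, B=true, F=false, C=true:
B IMPLIES C = true IMPLIES true = true
C OR F = true OR false = true
(B IMPLIES C) IFF (C OR F) = true IFF true = true
((B IMPLIES C) IFF (C OR F)) IFF A = true IFF false = false
B XOR F = true XOR false = true
F IFF A = false IFF false = true
(B XOR F) IMPLIES (F IFF A) = true IMPLIES true = true
A IFF C = false IFF true = false
NOT (A IFF C) = NOT false = true
NOT (A IFF C) IMPLIES B = true IMPLIES true = true
((B XOR F) IMPLIES (F IFF A)) IMPLIES (NOT (A IFF C) IMPLIES B) = true IMPLIES true = true
(((B IMPLIES C) IFF (C OR F)) IFF A) AND (((B XOR F) IMPLIES (F IFF A)) IMPLIES (NOT (A IFF C) IMPLIES B)) = false AND true = false
NOT ((((B IMPLIES C) IFF (C OR F)) IFF A) AND (((B XOR F) IMPLIES (F IFF A)) IMPLIES (NOT (A IFF C) IMPLIES B))) = NOT false = true
B IMPLIES C = true IMPLIES true = true
NOT (B IMPLIES C) = NOT true = false
A XOR NOT (B IMPLIES C) = false XOR false = false
NOT (A XOR NOT (B IMPLIES C)) = NOT false = true
F IFF B = false IFF true = false
NOT (F IFF B) = NOT false = true
NOT (A XOR NOT (B IMPLIES C)) IMPLIES NOT (F IFF B) = true IMPLIES true = true
NOT ((((B IMPLIES C) IFF (C OR F)) IFF A) AND (((B XOR F) IMPLIES (F IFF A)) IMPLIES (NOT (A IFF C) IMPLIES B))) XOR (NOT (A XOR NOT (B IMPLIES C)) IMPLIES NOT (F IFF B)) = true XOR true = false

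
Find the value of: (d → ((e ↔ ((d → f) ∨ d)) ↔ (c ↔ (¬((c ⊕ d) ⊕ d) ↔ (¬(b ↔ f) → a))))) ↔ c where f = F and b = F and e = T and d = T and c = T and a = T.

d → f = T → F = F
(d → f) ∨ d = F ∨ T = T
e ↔ ((d → f) ∨ d) = T ↔ T = T
c ⊕ d = T ⊕ T = F
(c ⊕ d) ⊕ d = F ⊕ T = T
¬((c ⊕ d) ⊕ d) = ¬T = F
b ↔ f = F ↔ F = T
¬(b ↔ f) = ¬T = F
¬(b ↔ f) → a = F → T = T
¬((c ⊕ d) ⊕ d) ↔ (¬(b ↔ f) → a) = F ↔ T = F
c ↔ (¬((c ⊕ d) ⊕ d) ↔ (¬(b ↔ f) → a)) = T ↔ F = F
(e ↔ ((d → f) ∨ d)) ↔ (c ↔ (¬((c ⊕ d) ⊕ d) ↔ (¬(b ↔ f) → a))) = T ↔ F = F
d → ((e ↔ ((d → f) ∨ d)) ↔ (c ↔ (¬((c ⊕ d) ⊕ d) ↔ (¬(b ↔ f) → a)))) = T → F = F
(d → ((e ↔ ((d → f) ∨ d)) ↔ (c ↔ (¬((c ⊕ d) ⊕ d) ↔ (¬(b ↔ f) → a))))) ↔ c = F ↔ T = F

F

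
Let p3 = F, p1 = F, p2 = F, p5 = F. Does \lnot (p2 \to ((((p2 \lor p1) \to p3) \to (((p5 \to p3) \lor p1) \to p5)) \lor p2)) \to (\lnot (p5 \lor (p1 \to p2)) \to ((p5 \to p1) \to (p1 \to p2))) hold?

Substituting p3=F, p1=F, p2=F, p5=F:
p2 \lor p1 = F \lor F = F
(p2 \lor p1) \to p3 = F \to F = T
p5 \to p3 = F \to F = T
(p5 \to p3) \lor p1 = T \lor F = T
((p5 \to p3) \lor p1) \to p5 = T \to F = F
((p2 \lor p1) \to p3) \to (((p5 \to p3) \lor p1) \to p5) = T \to F = F
(((p2 \lor p1) \to p3) \to (((p5 \to p3) \lor p1) \to p5)) \lor p2 = F \lor F = F
p2 \to ((((p2 \lor p1) \to p3) \to (((p5 \to p3) \lor p1) \to p5)) \lor p2) = F \to F = T
\lnot (p2 \to ((((p2 \lor p1) \to p3) \to (((p5 \to p3) \lor p1) \to p5)) \lor p2)) = \lnot T = F
p1 \to p2 = F \to F = T
p5 \lor (p1 \to p2) = F \lor T = T
\lnot (p5 \lor (p1 \to p2)) = \lnot T = F
p5 \to p1 = F \to F = T
p1 \to p2 = F \to F = T
(p5 \to p1) \to (p1 \to p2) = T \to T = T
\lnot (p5 \lor (p1 \to p2)) \to ((p5 \to p1) \to (p1 \to p2)) = F \to T = T
\lnot (p2 \to ((((p2 \lor p1) \to p3) \to (((p5 \to p3) \lor p1) \to p5)) \lor p2)) \to (\lnot (p5 \lor (p1 \to p2)) \to ((p5 \to p1) \to (p1 \to p2))) = F \to T = T

T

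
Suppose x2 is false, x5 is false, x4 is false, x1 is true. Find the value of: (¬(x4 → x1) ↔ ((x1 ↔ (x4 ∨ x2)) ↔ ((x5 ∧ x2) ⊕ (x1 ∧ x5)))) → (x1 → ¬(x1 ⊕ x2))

x4 → x1 = False → True = True
¬(x4 → x1) = ¬True = False
x4 ∨ x2 = False ∨ False = False
x1 ↔ (x4 ∨ x2) = True ↔ False = False
x5 ∧ x2 = False ∧ False = False
x1 ∧ x5 = True ∧ False = False
(x5 ∧ x2) ⊕ (x1 ∧ x5) = False ⊕ False = False
(x1 ↔ (x4 ∨ x2)) ↔ ((x5 ∧ x2) ⊕ (x1 ∧ x5)) = False ↔ False = True
¬(x4 → x1) ↔ ((x1 ↔ (x4 ∨ x2)) ↔ ((x5 ∧ x2) ⊕ (x1 ∧ x5))) = False ↔ True = False
x1 ⊕ x2 = True ⊕ False = True
¬(x1 ⊕ x2) = ¬True = False
x1 → ¬(x1 ⊕ x2) = True → False = False
(¬(x4 → x1) ↔ ((x1 ↔ (x4 ∨ x2)) ↔ ((x5 ∧ x2) ⊕ (x1 ∧ x5)))) → (x1 → ¬(x1 ⊕ x2)) = False → False = True

True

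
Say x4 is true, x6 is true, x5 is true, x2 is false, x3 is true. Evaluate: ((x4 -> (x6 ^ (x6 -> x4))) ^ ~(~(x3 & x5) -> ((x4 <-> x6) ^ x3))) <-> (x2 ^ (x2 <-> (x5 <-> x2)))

x6 -> x4 = 1 -> 1 = 1
x6 ^ (x6 -> x4) = 1 ^ 1 = 0
x4 -> (x6 ^ (x6 -> x4)) = 1 -> 0 = 0
x3 & x5 = 1 & 1 = 1
~(x3 & x5) = ~1 = 0
x4 <-> x6 = 1 <-> 1 = 1
(x4 <-> x6) ^ x3 = 1 ^ 1 = 0
~(x3 & x5) -> ((x4 <-> x6) ^ x3) = 0 -> 0 = 1
~(~(x3 & x5) -> ((x4 <-> x6) ^ x3)) = ~1 = 0
(x4 -> (x6 ^ (x6 -> x4))) ^ ~(~(x3 & x5) -> ((x4 <-> x6) ^ x3)) = 0 ^ 0 = 0
x5 <-> x2 = 1 <-> 0 = 0
x2 <-> (x5 <-> x2) = 0 <-> 0 = 1
x2 ^ (x2 <-> (x5 <-> x2)) = 0 ^ 1 = 1
((x4 -> (x6 ^ (x6 -> x4))) ^ ~(~(x3 & x5) -> ((x4 <-> x6) ^ x3))) <-> (x2 ^ (x2 <-> (x5 <-> x2))) = 0 <-> 1 = 0

0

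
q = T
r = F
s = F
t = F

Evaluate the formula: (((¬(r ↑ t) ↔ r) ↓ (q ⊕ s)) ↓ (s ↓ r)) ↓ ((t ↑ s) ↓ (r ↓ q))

T

r ↑ t = F ↑ F = T
¬(r ↑ t) = ¬T = F
¬(r ↑ t) ↔ r = F ↔ F = T
q ⊕ s = T ⊕ F = T
(¬(r ↑ t) ↔ r) ↓ (q ⊕ s) = T ↓ T = F
s ↓ r = F ↓ F = T
((¬(r ↑ t) ↔ r) ↓ (q ⊕ s)) ↓ (s ↓ r) = F ↓ T = F
t ↑ s = F ↑ F = T
r ↓ q = F ↓ T = F
(t ↑ s) ↓ (r ↓ q) = T ↓ F = F
(((¬(r ↑ t) ↔ r) ↓ (q ⊕ s)) ↓ (s ↓ r)) ↓ ((t ↑ s) ↓ (r ↓ q)) = F ↓ F = T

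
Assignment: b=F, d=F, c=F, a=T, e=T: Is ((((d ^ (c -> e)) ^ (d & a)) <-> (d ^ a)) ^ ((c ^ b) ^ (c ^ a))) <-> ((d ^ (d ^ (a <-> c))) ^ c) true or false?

T

c -> e = F -> T = T
d ^ (c -> e) = F ^ T = T
d & a = F & T = F
(d ^ (c -> e)) ^ (d & a) = T ^ F = T
d ^ a = F ^ T = T
((d ^ (c -> e)) ^ (d & a)) <-> (d ^ a) = T <-> T = T
c ^ b = F ^ F = F
c ^ a = F ^ T = T
(c ^ b) ^ (c ^ a) = F ^ T = T
(((d ^ (c -> e)) ^ (d & a)) <-> (d ^ a)) ^ ((c ^ b) ^ (c ^ a)) = T ^ T = F
a <-> c = T <-> F = F
d ^ (a <-> c) = F ^ F = F
d ^ (d ^ (a <-> c)) = F ^ F = F
(d ^ (d ^ (a <-> c))) ^ c = F ^ F = F
((((d ^ (c -> e)) ^ (d & a)) <-> (d ^ a)) ^ ((c ^ b) ^ (c ^ a))) <-> ((d ^ (d ^ (a <-> c))) ^ c) = F <-> F = T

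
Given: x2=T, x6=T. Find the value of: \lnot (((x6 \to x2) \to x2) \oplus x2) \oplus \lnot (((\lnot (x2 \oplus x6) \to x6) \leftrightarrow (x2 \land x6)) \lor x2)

T

x6 \to x2 = T \to T = T
(x6 \to x2) \to x2 = T \to T = T
((x6 \to x2) \to x2) \oplus x2 = T \oplus T = F
\lnot (((x6 \to x2) \to x2) \oplus x2) = \lnot F = T
x2 \oplus x6 = T \oplus T = F
\lnot (x2 \oplus x6) = \lnot F = T
\lnot (x2 \oplus x6) \to x6 = T \to T = T
x2 \land x6 = T \land T = T
(\lnot (x2 \oplus x6) \to x6) \leftrightarrow (x2 \land x6) = T \leftrightarrow T = T
((\lnot (x2 \oplus x6) \to x6) \leftrightarrow (x2 \land x6)) \lor x2 = T \lor T = T
\lnot (((\lnot (x2 \oplus x6) \to x6) \leftrightarrow (x2 \land x6)) \lor x2) = \lnot T = F
\lnot (((x6 \to x2) \to x2) \oplus x2) \oplus \lnot (((\lnot (x2 \oplus x6) \to x6) \leftrightarrow (x2 \land x6)) \lor x2) = T \oplus F = T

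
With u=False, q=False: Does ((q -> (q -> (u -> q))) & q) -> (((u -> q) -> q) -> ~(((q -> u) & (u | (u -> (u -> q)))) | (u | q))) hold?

True

u -> q = False -> False = True
q -> (u -> q) = False -> True = True
q -> (q -> (u -> q)) = False -> True = True
(q -> (q -> (u -> q))) & q = True & False = False
u -> q = False -> False = True
(u -> q) -> q = True -> False = False
q -> u = False -> False = True
u -> q = False -> False = True
u -> (u -> q) = False -> True = True
u | (u -> (u -> q)) = False | True = True
(q -> u) & (u | (u -> (u -> q))) = True & True = True
u | q = False | False = False
((q -> u) & (u | (u -> (u -> q)))) | (u | q) = True | False = True
~(((q -> u) & (u | (u -> (u -> q)))) | (u | q)) = ~True = False
((u -> q) -> q) -> ~(((q -> u) & (u | (u -> (u -> q)))) | (u | q)) = False -> False = True
((q -> (q -> (u -> q))) & q) -> (((u -> q) -> q) -> ~(((q -> u) & (u | (u -> (u -> q)))) | (u | q))) = False -> True = True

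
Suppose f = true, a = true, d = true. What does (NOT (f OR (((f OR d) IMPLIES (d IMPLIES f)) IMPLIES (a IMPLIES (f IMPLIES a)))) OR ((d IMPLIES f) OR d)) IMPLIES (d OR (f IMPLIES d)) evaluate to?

Substituting f=true, a=true, d=true:
f OR d = true OR true = true
d IMPLIES f = true IMPLIES true = true
(f OR d) IMPLIES (d IMPLIES f) = true IMPLIES true = true
f IMPLIES a = true IMPLIES true = true
a IMPLIES (f IMPLIES a) = true IMPLIES true = true
((f OR d) IMPLIES (d IMPLIES f)) IMPLIES (a IMPLIES (f IMPLIES a)) = true IMPLIES true = true
f OR (((f OR d) IMPLIES (d IMPLIES f)) IMPLIES (a IMPLIES (f IMPLIES a))) = true OR true = true
NOT (f OR (((f OR d) IMPLIES (d IMPLIES f)) IMPLIES (a IMPLIES (f IMPLIES a)))) = NOT true = false
d IMPLIES f = true IMPLIES true = true
(d IMPLIES f) OR d = true OR true = true
NOT (f OR (((f OR d) IMPLIES (d IMPLIES f)) IMPLIES (a IMPLIES (f IMPLIES a)))) OR ((d IMPLIES f) OR d) = false OR true = true
f IMPLIES d = true IMPLIES true = true
d OR (f IMPLIES d) = true OR true = true
(NOT (f OR (((f OR d) IMPLIES (d IMPLIES f)) IMPLIES (a IMPLIES (f IMPLIES a)))) OR ((d IMPLIES f) OR d)) IMPLIES (d OR (f IMPLIES d)) = true IMPLIES true = true

true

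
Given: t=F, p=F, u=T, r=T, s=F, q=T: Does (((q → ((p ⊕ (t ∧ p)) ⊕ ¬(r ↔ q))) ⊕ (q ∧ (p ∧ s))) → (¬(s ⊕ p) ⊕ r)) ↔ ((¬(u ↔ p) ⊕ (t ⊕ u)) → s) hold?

Substituting t=F, p=F, u=T, r=T, s=F, q=T:
t ∧ p = F ∧ F = F
p ⊕ (t ∧ p) = F ⊕ F = F
r ↔ q = T ↔ T = T
¬(r ↔ q) = ¬T = F
(p ⊕ (t ∧ p)) ⊕ ¬(r ↔ q) = F ⊕ F = F
q → ((p ⊕ (t ∧ p)) ⊕ ¬(r ↔ q)) = T → F = F
p ∧ s = F ∧ F = F
q ∧ (p ∧ s) = T ∧ F = F
(q → ((p ⊕ (t ∧ p)) ⊕ ¬(r ↔ q))) ⊕ (q ∧ (p ∧ s)) = F ⊕ F = F
s ⊕ p = F ⊕ F = F
¬(s ⊕ p) = ¬F = T
¬(s ⊕ p) ⊕ r = T ⊕ T = F
((q → ((p ⊕ (t ∧ p)) ⊕ ¬(r ↔ q))) ⊕ (q ∧ (p ∧ s))) → (¬(s ⊕ p) ⊕ r) = F → F = T
u ↔ p = T ↔ F = F
¬(u ↔ p) = ¬F = T
t ⊕ u = F ⊕ T = T
¬(u ↔ p) ⊕ (t ⊕ u) = T ⊕ T = F
(¬(u ↔ p) ⊕ (t ⊕ u)) → s = F → F = T
(((q → ((p ⊕ (t ∧ p)) ⊕ ¬(r ↔ q))) ⊕ (q ∧ (p ∧ s))) → (¬(s ⊕ p) ⊕ r)) ↔ ((¬(u ↔ p) ⊕ (t ⊕ u)) → s) = T ↔ T = T

T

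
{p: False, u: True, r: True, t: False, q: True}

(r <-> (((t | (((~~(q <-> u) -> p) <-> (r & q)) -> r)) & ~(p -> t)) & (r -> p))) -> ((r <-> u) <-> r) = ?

Substituting p=False, u=True, r=True, t=False, q=True:
q <-> u = True <-> True = True
~(q <-> u) = ~True = False
~~(q <-> u) = ~False = True
~~(q <-> u) -> p = True -> False = False
r & q = True & True = True
(~~(q <-> u) -> p) <-> (r & q) = False <-> True = False
((~~(q <-> u) -> p) <-> (r & q)) -> r = False -> True = True
t | (((~~(q <-> u) -> p) <-> (r & q)) -> r) = False | True = True
p -> t = False -> False = True
~(p -> t) = ~True = False
(t | (((~~(q <-> u) -> p) <-> (r & q)) -> r)) & ~(p -> t) = True & False = False
r -> p = True -> False = False
((t | (((~~(q <-> u) -> p) <-> (r & q)) -> r)) & ~(p -> t)) & (r -> p) = False & False = False
r <-> (((t | (((~~(q <-> u) -> p) <-> (r & q)) -> r)) & ~(p -> t)) & (r -> p)) = True <-> False = False
r <-> u = True <-> True = True
(r <-> u) <-> r = True <-> True = True
(r <-> (((t | (((~~(q <-> u) -> p) <-> (r & q)) -> r)) & ~(p -> t)) & (r -> p))) -> ((r <-> u) <-> r) = False -> True = True

True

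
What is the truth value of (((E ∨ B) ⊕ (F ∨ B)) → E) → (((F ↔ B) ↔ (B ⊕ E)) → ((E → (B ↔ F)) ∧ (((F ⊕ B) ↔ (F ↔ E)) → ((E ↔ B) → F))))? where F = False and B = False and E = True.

E ∨ B = True ∨ False = True
F ∨ B = False ∨ False = False
(E ∨ B) ⊕ (F ∨ B) = True ⊕ False = True
((E ∨ B) ⊕ (F ∨ B)) → E = True → True = True
F ↔ B = False ↔ False = True
B ⊕ E = False ⊕ True = True
(F ↔ B) ↔ (B ⊕ E) = True ↔ True = True
B ↔ F = False ↔ False = True
E → (B ↔ F) = True → True = True
F ⊕ B = False ⊕ False = False
F ↔ E = False ↔ True = False
(F ⊕ B) ↔ (F ↔ E) = False ↔ False = True
E ↔ B = True ↔ False = False
(E ↔ B) → F = False → False = True
((F ⊕ B) ↔ (F ↔ E)) → ((E ↔ B) → F) = True → True = True
(E → (B ↔ F)) ∧ (((F ⊕ B) ↔ (F ↔ E)) → ((E ↔ B) → F)) = True ∧ True = True
((F ↔ B) ↔ (B ⊕ E)) → ((E → (B ↔ F)) ∧ (((F ⊕ B) ↔ (F ↔ E)) → ((E ↔ B) → F))) = True → True = True
(((E ∨ B) ⊕ (F ∨ B)) → E) → (((F ↔ B) ↔ (B ⊕ E)) → ((E → (B ↔ F)) ∧ (((F ⊕ B) ↔ (F ↔ E)) → ((E ↔ B) → F)))) = True → True = True

True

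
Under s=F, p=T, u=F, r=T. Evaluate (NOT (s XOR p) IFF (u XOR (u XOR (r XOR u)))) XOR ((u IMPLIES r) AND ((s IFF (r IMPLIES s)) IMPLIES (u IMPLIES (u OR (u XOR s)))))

T

s XOR p = F XOR T = T
NOT (s XOR p) = NOT T = F
r XOR u = T XOR F = T
u XOR (r XOR u) = F XOR T = T
u XOR (u XOR (r XOR u)) = F XOR T = T
NOT (s XOR p) IFF (u XOR (u XOR (r XOR u))) = F IFF T = F
u IMPLIES r = F IMPLIES T = T
r IMPLIES s = T IMPLIES F = F
s IFF (r IMPLIES s) = F IFF F = T
u XOR s = F XOR F = F
u OR (u XOR s) = F OR F = F
u IMPLIES (u OR (u XOR s)) = F IMPLIES F = T
(s IFF (r IMPLIES s)) IMPLIES (u IMPLIES (u OR (u XOR s))) = T IMPLIES T = T
(u IMPLIES r) AND ((s IFF (r IMPLIES s)) IMPLIES (u IMPLIES (u OR (u XOR s)))) = T AND T = T
(NOT (s XOR p) IFF (u XOR (u XOR (r XOR u)))) XOR ((u IMPLIES r) AND ((s IFF (r IMPLIES s)) IMPLIES (u IMPLIES (u OR (u XOR s))))) = F XOR T = T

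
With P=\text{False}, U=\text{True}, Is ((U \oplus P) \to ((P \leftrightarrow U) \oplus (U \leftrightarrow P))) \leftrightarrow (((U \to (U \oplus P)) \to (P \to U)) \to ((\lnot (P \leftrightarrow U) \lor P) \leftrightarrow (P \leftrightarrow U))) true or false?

U \oplus P = \text{True} \oplus \text{False} = \text{True}
P \leftrightarrow U = \text{False} \leftrightarrow \text{True} = \text{False}
U \leftrightarrow P = \text{True} \leftrightarrow \text{False} = \text{False}
(P \leftrightarrow U) \oplus (U \leftrightarrow P) = \text{False} \oplus \text{False} = \text{False}
(U \oplus P) \to ((P \leftrightarrow U) \oplus (U \leftrightarrow P)) = \text{True} \to \text{False} = \text{False}
U \oplus P = \text{True} \oplus \text{False} = \text{True}
U \to (U \oplus P) = \text{True} \to \text{True} = \text{True}
P \to U = \text{False} \to \text{True} = \text{True}
(U \to (U \oplus P)) \to (P \to U) = \text{True} \to \text{True} = \text{True}
P \leftrightarrow U = \text{False} \leftrightarrow \text{True} = \text{False}
\lnot (P \leftrightarrow U) = \lnot \text{False} = \text{True}
\lnot (P \leftrightarrow U) \lor P = \text{True} \lor \text{False} = \text{True}
P \leftrightarrow U = \text{False} \leftrightarrow \text{True} = \text{False}
(\lnot (P \leftrightarrow U) \lor P) \leftrightarrow (P \leftrightarrow U) = \text{True} \leftrightarrow \text{False} = \text{False}
((U \to (U \oplus P)) \to (P \to U)) \to ((\lnot (P \leftrightarrow U) \lor P) \leftrightarrow (P \leftrightarrow U)) = \text{True} \to \text{False} = \text{False}
((U \oplus P) \to ((P \leftrightarrow U) \oplus (U \leftrightarrow P))) \leftrightarrow (((U \to (U \oplus P)) \to (P \to U)) \to ((\lnot (P \leftrightarrow U) \lor P) \leftrightarrow (P \leftrightarrow U))) = \text{False} \leftrightarrow \text{False} = \text{True}

\text{True}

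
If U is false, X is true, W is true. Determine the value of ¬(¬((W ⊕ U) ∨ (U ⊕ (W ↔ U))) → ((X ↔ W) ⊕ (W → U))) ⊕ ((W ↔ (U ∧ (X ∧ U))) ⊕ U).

W ⊕ U = True ⊕ False = True
W ↔ U = True ↔ False = False
U ⊕ (W ↔ U) = False ⊕ False = False
(W ⊕ U) ∨ (U ⊕ (W ↔ U)) = True ∨ False = True
¬((W ⊕ U) ∨ (U ⊕ (W ↔ U))) = ¬True = False
X ↔ W = True ↔ True = True
W → U = True → False = False
(X ↔ W) ⊕ (W → U) = True ⊕ False = True
¬((W ⊕ U) ∨ (U ⊕ (W ↔ U))) → ((X ↔ W) ⊕ (W → U)) = False → True = True
¬(¬((W ⊕ U) ∨ (U ⊕ (W ↔ U))) → ((X ↔ W) ⊕ (W → U))) = ¬True = False
X ∧ U = True ∧ False = False
U ∧ (X ∧ U) = False ∧ False = False
W ↔ (U ∧ (X ∧ U)) = True ↔ False = False
(W ↔ (U ∧ (X ∧ U))) ⊕ U = False ⊕ False = False
¬(¬((W ⊕ U) ∨ (U ⊕ (W ↔ U))) → ((X ↔ W) ⊕ (W → U))) ⊕ ((W ↔ (U ∧ (X ∧ U))) ⊕ U) = False ⊕ False = False

False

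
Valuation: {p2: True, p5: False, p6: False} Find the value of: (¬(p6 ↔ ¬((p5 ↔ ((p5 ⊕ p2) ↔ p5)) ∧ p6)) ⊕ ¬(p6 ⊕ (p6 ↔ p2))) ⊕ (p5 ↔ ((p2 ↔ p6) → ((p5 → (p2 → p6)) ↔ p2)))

p5 ⊕ p2 = False ⊕ True = True
(p5 ⊕ p2) ↔ p5 = True ↔ False = False
p5 ↔ ((p5 ⊕ p2) ↔ p5) = False ↔ False = True
(p5 ↔ ((p5 ⊕ p2) ↔ p5)) ∧ p6 = True ∧ False = False
¬((p5 ↔ ((p5 ⊕ p2) ↔ p5)) ∧ p6) = ¬False = True
p6 ↔ ¬((p5 ↔ ((p5 ⊕ p2) ↔ p5)) ∧ p6) = False ↔ True = False
¬(p6 ↔ ¬((p5 ↔ ((p5 ⊕ p2) ↔ p5)) ∧ p6)) = ¬False = True
p6 ↔ p2 = False ↔ True = False
p6 ⊕ (p6 ↔ p2) = False ⊕ False = False
¬(p6 ⊕ (p6 ↔ p2)) = ¬False = True
¬(p6 ↔ ¬((p5 ↔ ((p5 ⊕ p2) ↔ p5)) ∧ p6)) ⊕ ¬(p6 ⊕ (p6 ↔ p2)) = True ⊕ True = False
p2 ↔ p6 = True ↔ False = False
p2 → p6 = True → False = False
p5 → (p2 → p6) = False → False = True
(p5 → (p2 → p6)) ↔ p2 = True ↔ True = True
(p2 ↔ p6) → ((p5 → (p2 → p6)) ↔ p2) = False → True = True
p5 ↔ ((p2 ↔ p6) → ((p5 → (p2 → p6)) ↔ p2)) = False ↔ True = False
(¬(p6 ↔ ¬((p5 ↔ ((p5 ⊕ p2) ↔ p5)) ∧ p6)) ⊕ ¬(p6 ⊕ (p6 ↔ p2))) ⊕ (p5 ↔ ((p2 ↔ p6) → ((p5 → (p2 → p6)) ↔ p2))) = False ⊕ False = False

False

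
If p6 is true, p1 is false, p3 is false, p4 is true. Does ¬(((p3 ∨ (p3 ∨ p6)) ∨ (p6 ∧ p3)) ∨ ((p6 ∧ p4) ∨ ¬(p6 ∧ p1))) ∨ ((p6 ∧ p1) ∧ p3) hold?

p3 ∨ p6 = F ∨ T = T
p3 ∨ (p3 ∨ p6) = F ∨ T = T
p6 ∧ p3 = T ∧ F = F
(p3 ∨ (p3 ∨ p6)) ∨ (p6 ∧ p3) = T ∨ F = T
p6 ∧ p4 = T ∧ T = T
p6 ∧ p1 = T ∧ F = F
¬(p6 ∧ p1) = ¬F = T
(p6 ∧ p4) ∨ ¬(p6 ∧ p1) = T ∨ T = T
((p3 ∨ (p3 ∨ p6)) ∨ (p6 ∧ p3)) ∨ ((p6 ∧ p4) ∨ ¬(p6 ∧ p1)) = T ∨ T = T
¬(((p3 ∨ (p3 ∨ p6)) ∨ (p6 ∧ p3)) ∨ ((p6 ∧ p4) ∨ ¬(p6 ∧ p1))) = ¬T = F
p6 ∧ p1 = T ∧ F = F
(p6 ∧ p1) ∧ p3 = F ∧ F = F
¬(((p3 ∨ (p3 ∨ p6)) ∨ (p6 ∧ p3)) ∨ ((p6 ∧ p4) ∨ ¬(p6 ∧ p1))) ∨ ((p6 ∧ p1) ∧ p3) = F ∨ F = F

F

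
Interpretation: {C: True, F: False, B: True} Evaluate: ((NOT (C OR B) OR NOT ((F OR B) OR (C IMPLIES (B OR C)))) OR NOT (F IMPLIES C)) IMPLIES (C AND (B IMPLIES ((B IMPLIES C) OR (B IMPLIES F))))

C OR B = True OR True = True
NOT (C OR B) = NOT True = False
F OR B = False OR True = True
B OR C = True OR True = True
C IMPLIES (B OR C) = True IMPLIES True = True
(F OR B) OR (C IMPLIES (B OR C)) = True OR True = True
NOT ((F OR B) OR (C IMPLIES (B OR C))) = NOT True = False
NOT (C OR B) OR NOT ((F OR B) OR (C IMPLIES (B OR C))) = False OR False = False
F IMPLIES C = False IMPLIES True = True
NOT (F IMPLIES C) = NOT True = False
(NOT (C OR B) OR NOT ((F OR B) OR (C IMPLIES (B OR C)))) OR NOT (F IMPLIES C) = False OR False = False
B IMPLIES C = True IMPLIES True = True
B IMPLIES F = True IMPLIES False = False
(B IMPLIES C) OR (B IMPLIES F) = True OR False = True
B IMPLIES ((B IMPLIES C) OR (B IMPLIES F)) = True IMPLIES True = True
C AND (B IMPLIES ((B IMPLIES C) OR (B IMPLIES F))) = True AND True = True
((NOT (C OR B) OR NOT ((F OR B) OR (C IMPLIES (B OR C)))) OR NOT (F IMPLIES C)) IMPLIES (C AND (B IMPLIES ((B IMPLIES C) OR (B IMPLIES F)))) = False IMPLIES True = True

True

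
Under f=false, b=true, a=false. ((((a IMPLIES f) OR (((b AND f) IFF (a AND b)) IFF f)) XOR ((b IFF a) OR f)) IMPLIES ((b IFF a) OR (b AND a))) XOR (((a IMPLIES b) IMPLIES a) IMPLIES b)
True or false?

a IMPLIES f = false IMPLIES false = true
b AND f = true AND false = false
a AND b = false AND true = false
(b AND f) IFF (a AND b) = false IFF false = true
((b AND f) IFF (a AND b)) IFF f = true IFF false = false
(a IMPLIES f) OR (((b AND f) IFF (a AND b)) IFF f) = true OR false = true
b IFF a = true IFF false = false
(b IFF a) OR f = false OR false = false
((a IMPLIES f) OR (((b AND f) IFF (a AND b)) IFF f)) XOR ((b IFF a) OR f) = true XOR false = true
b IFF a = true IFF false = false
b AND a = true AND false = false
(b IFF a) OR (b AND a) = false OR false = false
(((a IMPLIES f) OR (((b AND f) IFF (a AND b)) IFF f)) XOR ((b IFF a) OR f)) IMPLIES ((b IFF a) OR (b AND a)) = true IMPLIES false = false
a IMPLIES b = false IMPLIES true = true
(a IMPLIES b) IMPLIES a = true IMPLIES false = false
((a IMPLIES b) IMPLIES a) IMPLIES b = false IMPLIES true = true
((((a IMPLIES f) OR (((b AND f) IFF (a AND b)) IFF f)) XOR ((b IFF a) OR f)) IMPLIES ((b IFF a) OR (b AND a))) XOR (((a IMPLIES b) IMPLIES a) IMPLIES b) = false XOR true = true

true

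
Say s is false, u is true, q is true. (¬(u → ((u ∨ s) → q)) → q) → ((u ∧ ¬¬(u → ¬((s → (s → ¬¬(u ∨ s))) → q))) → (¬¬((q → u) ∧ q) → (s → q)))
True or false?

u ∨ s = True ∨ False = True
(u ∨ s) → q = True → True = True
u → ((u ∨ s) → q) = True → True = True
¬(u → ((u ∨ s) → q)) = ¬True = False
¬(u → ((u ∨ s) → q)) → q = False → True = True
u ∨ s = True ∨ False = True
¬(u ∨ s) = ¬True = False
¬¬(u ∨ s) = ¬False = True
s → ¬¬(u ∨ s) = False → True = True
s → (s → ¬¬(u ∨ s)) = False → True = True
(s → (s → ¬¬(u ∨ s))) → q = True → True = True
¬((s → (s → ¬¬(u ∨ s))) → q) = ¬True = False
u → ¬((s → (s → ¬¬(u ∨ s))) → q) = True → False = False
¬(u → ¬((s → (s → ¬¬(u ∨ s))) → q)) = ¬False = True
¬¬(u → ¬((s → (s → ¬¬(u ∨ s))) → q)) = ¬True = False
u ∧ ¬¬(u → ¬((s → (s → ¬¬(u ∨ s))) → q)) = True ∧ False = False
q → u = True → True = True
(q → u) ∧ q = True ∧ True = True
¬((q → u) ∧ q) = ¬True = False
¬¬((q → u) ∧ q) = ¬False = True
s → q = False → True = True
¬¬((q → u) ∧ q) → (s → q) = True → True = True
(u ∧ ¬¬(u → ¬((s → (s → ¬¬(u ∨ s))) → q))) → (¬¬((q → u) ∧ q) → (s → q)) = False → True = True
(¬(u → ((u ∨ s) → q)) → q) → ((u ∧ ¬¬(u → ¬((s → (s → ¬¬(u ∨ s))) → q))) → (¬¬((q → u) ∧ q) → (s → q))) = True → True = True

True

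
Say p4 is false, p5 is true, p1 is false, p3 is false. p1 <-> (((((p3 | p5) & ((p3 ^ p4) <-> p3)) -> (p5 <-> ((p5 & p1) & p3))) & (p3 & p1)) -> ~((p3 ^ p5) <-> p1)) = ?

Substituting p4=False, p5=True, p1=False, p3=False:
p3 | p5 = False | True = True
p3 ^ p4 = False ^ False = False
(p3 ^ p4) <-> p3 = False <-> False = True
(p3 | p5) & ((p3 ^ p4) <-> p3) = True & True = True
p5 & p1 = True & False = False
(p5 & p1) & p3 = False & False = False
p5 <-> ((p5 & p1) & p3) = True <-> False = False
((p3 | p5) & ((p3 ^ p4) <-> p3)) -> (p5 <-> ((p5 & p1) & p3)) = True -> False = False
p3 & p1 = False & False = False
(((p3 | p5) & ((p3 ^ p4) <-> p3)) -> (p5 <-> ((p5 & p1) & p3))) & (p3 & p1) = False & False = False
p3 ^ p5 = False ^ True = True
(p3 ^ p5) <-> p1 = True <-> False = False
~((p3 ^ p5) <-> p1) = ~False = True
((((p3 | p5) & ((p3 ^ p4) <-> p3)) -> (p5 <-> ((p5 & p1) & p3))) & (p3 & p1)) -> ~((p3 ^ p5) <-> p1) = False -> True = True
p1 <-> (((((p3 | p5) & ((p3 ^ p4) <-> p3)) -> (p5 <-> ((p5 & p1) & p3))) & (p3 & p1)) -> ~((p3 ^ p5) <-> p1)) = False <-> True = False

False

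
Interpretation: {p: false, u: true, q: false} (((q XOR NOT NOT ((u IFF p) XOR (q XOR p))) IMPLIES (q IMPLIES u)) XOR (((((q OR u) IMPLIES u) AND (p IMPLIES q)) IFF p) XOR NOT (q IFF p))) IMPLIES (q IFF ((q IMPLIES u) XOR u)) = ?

u IFF p = true IFF false = false
q XOR p = false XOR false = false
(u IFF p) XOR (q XOR p) = false XOR false = false
NOT ((u IFF p) XOR (q XOR p)) = NOT false = true
NOT NOT ((u IFF p) XOR (q XOR p)) = NOT true = false
q XOR NOT NOT ((u IFF p) XOR (q XOR p)) = false XOR false = false
q IMPLIES u = false IMPLIES true = true
(q XOR NOT NOT ((u IFF p) XOR (q XOR p))) IMPLIES (q IMPLIES u) = false IMPLIES true = true
q OR u = false OR true = true
(q OR u) IMPLIES u = true IMPLIES true = true
p IMPLIES q = false IMPLIES false = true
((q OR u) IMPLIES u) AND (p IMPLIES q) = true AND true = true
(((q OR u) IMPLIES u) AND (p IMPLIES q)) IFF p = true IFF false = false
q IFF p = false IFF false = true
NOT (q IFF p) = NOT true = false
((((q OR u) IMPLIES u) AND (p IMPLIES q)) IFF p) XOR NOT (q IFF p) = false XOR false = false
((q XOR NOT NOT ((u IFF p) XOR (q XOR p))) IMPLIES (q IMPLIES u)) XOR (((((q OR u) IMPLIES u) AND (p IMPLIES q)) IFF p) XOR NOT (q IFF p)) = true XOR false = true
q IMPLIES u = false IMPLIES true = true
(q IMPLIES u) XOR u = true XOR true = false
q IFF ((q IMPLIES u) XOR u) = false IFF false = true
(((q XOR NOT NOT ((u IFF p) XOR (q XOR p))) IMPLIES (q IMPLIES u)) XOR (((((q OR u) IMPLIES u) AND (p IMPLIES q)) IFF p) XOR NOT (q IFF p))) IMPLIES (q IFF ((q IMPLIES u) XOR u)) = true IMPLIES true = true

true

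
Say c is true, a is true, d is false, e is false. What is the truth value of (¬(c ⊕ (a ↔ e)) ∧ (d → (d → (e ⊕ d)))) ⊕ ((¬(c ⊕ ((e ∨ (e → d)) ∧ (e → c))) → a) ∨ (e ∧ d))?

T

a ↔ e = T ↔ F = F
c ⊕ (a ↔ e) = T ⊕ F = T
¬(c ⊕ (a ↔ e)) = ¬T = F
e ⊕ d = F ⊕ F = F
d → (e ⊕ d) = F → F = T
d → (d → (e ⊕ d)) = F → T = T
¬(c ⊕ (a ↔ e)) ∧ (d → (d → (e ⊕ d))) = F ∧ T = F
e → d = F → F = T
e ∨ (e → d) = F ∨ T = T
e → c = F → T = T
(e ∨ (e → d)) ∧ (e → c) = T ∧ T = T
c ⊕ ((e ∨ (e → d)) ∧ (e → c)) = T ⊕ T = F
¬(c ⊕ ((e ∨ (e → d)) ∧ (e → c))) = ¬F = T
¬(c ⊕ ((e ∨ (e → d)) ∧ (e → c))) → a = T → T = T
e ∧ d = F ∧ F = F
(¬(c ⊕ ((e ∨ (e → d)) ∧ (e → c))) → a) ∨ (e ∧ d) = T ∨ F = T
(¬(c ⊕ (a ↔ e)) ∧ (d → (d → (e ⊕ d)))) ⊕ ((¬(c ⊕ ((e ∨ (e → d)) ∧ (e → c))) → a) ∨ (e ∧ d)) = F ⊕ T = T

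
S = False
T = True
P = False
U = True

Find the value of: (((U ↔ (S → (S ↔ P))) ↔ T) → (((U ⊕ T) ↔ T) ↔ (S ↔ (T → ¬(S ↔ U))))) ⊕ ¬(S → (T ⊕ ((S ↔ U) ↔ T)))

S ↔ P = False ↔ False = True
S → (S ↔ P) = False → True = True
U ↔ (S → (S ↔ P)) = True ↔ True = True
(U ↔ (S → (S ↔ P))) ↔ T = True ↔ True = True
U ⊕ T = True ⊕ True = False
(U ⊕ T) ↔ T = False ↔ True = False
S ↔ U = False ↔ True = False
¬(S ↔ U) = ¬False = True
T → ¬(S ↔ U) = True → True = True
S ↔ (T → ¬(S ↔ U)) = False ↔ True = False
((U ⊕ T) ↔ T) ↔ (S ↔ (T → ¬(S ↔ U))) = False ↔ False = True
((U ↔ (S → (S ↔ P))) ↔ T) → (((U ⊕ T) ↔ T) ↔ (S ↔ (T → ¬(S ↔ U)))) = True → True = True
S ↔ U = False ↔ True = False
(S ↔ U) ↔ T = False ↔ True = False
T ⊕ ((S ↔ U) ↔ T) = True ⊕ False = True
S → (T ⊕ ((S ↔ U) ↔ T)) = False → True = True
¬(S → (T ⊕ ((S ↔ U) ↔ T))) = ¬True = False
(((U ↔ (S → (S ↔ P))) ↔ T) → (((U ⊕ T) ↔ T) ↔ (S ↔ (T → ¬(S ↔ U))))) ⊕ ¬(S → (T ⊕ ((S ↔ U) ↔ T))) = True ⊕ False = True

True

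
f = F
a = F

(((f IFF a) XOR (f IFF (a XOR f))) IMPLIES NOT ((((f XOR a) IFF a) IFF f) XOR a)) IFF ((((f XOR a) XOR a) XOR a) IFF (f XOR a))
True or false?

Substituting f=F, a=F:
f IFF a = F IFF F = T
a XOR f = F XOR F = F
f IFF (a XOR f) = F IFF F = T
(f IFF a) XOR (f IFF (a XOR f)) = T XOR T = F
f XOR a = F XOR F = F
(f XOR a) IFF a = F IFF F = T
((f XOR a) IFF a) IFF f = T IFF F = F
(((f XOR a) IFF a) IFF f) XOR a = F XOR F = F
NOT ((((f XOR a) IFF a) IFF f) XOR a) = NOT F = T
((f IFF a) XOR (f IFF (a XOR f))) IMPLIES NOT ((((f XOR a) IFF a) IFF f) XOR a) = F IMPLIES T = T
f XOR a = F XOR F = F
(f XOR a) XOR a = F XOR F = F
((f XOR a) XOR a) XOR a = F XOR F = F
f XOR a = F XOR F = F
(((f XOR a) XOR a) XOR a) IFF (f XOR a) = F IFF F = T
(((f IFF a) XOR (f IFF (a XOR f))) IMPLIES NOT ((((f XOR a) IFF a) IFF f) XOR a)) IFF ((((f XOR a) XOR a) XOR a) IFF (f XOR a)) = T IFF T = T

T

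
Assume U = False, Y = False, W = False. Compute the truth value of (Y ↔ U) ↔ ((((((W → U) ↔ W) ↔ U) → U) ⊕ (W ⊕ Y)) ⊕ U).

False

Y ↔ U = False ↔ False = True
W → U = False → False = True
(W → U) ↔ W = True ↔ False = False
((W → U) ↔ W) ↔ U = False ↔ False = True
(((W → U) ↔ W) ↔ U) → U = True → False = False
W ⊕ Y = False ⊕ False = False
((((W → U) ↔ W) ↔ U) → U) ⊕ (W ⊕ Y) = False ⊕ False = False
(((((W → U) ↔ W) ↔ U) → U) ⊕ (W ⊕ Y)) ⊕ U = False ⊕ False = False
(Y ↔ U) ↔ ((((((W → U) ↔ W) ↔ U) → U) ⊕ (W ⊕ Y)) ⊕ U) = True ↔ False = False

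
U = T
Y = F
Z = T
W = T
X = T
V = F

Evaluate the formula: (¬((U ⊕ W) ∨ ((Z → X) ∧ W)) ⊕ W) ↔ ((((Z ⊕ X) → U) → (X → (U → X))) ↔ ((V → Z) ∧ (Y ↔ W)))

Substituting U=T, Y=F, Z=T, W=T, X=T, V=F:
U ⊕ W = T ⊕ T = F
Z → X = T → T = T
(Z → X) ∧ W = T ∧ T = T
(U ⊕ W) ∨ ((Z → X) ∧ W) = F ∨ T = T
¬((U ⊕ W) ∨ ((Z → X) ∧ W)) = ¬T = F
¬((U ⊕ W) ∨ ((Z → X) ∧ W)) ⊕ W = F ⊕ T = T
Z ⊕ X = T ⊕ T = F
(Z ⊕ X) → U = F → T = T
U → X = T → T = T
X → (U → X) = T → T = T
((Z ⊕ X) → U) → (X → (U → X)) = T → T = T
V → Z = F → T = T
Y ↔ W = F ↔ T = F
(V → Z) ∧ (Y ↔ W) = T ∧ F = F
(((Z ⊕ X) → U) → (X → (U → X))) ↔ ((V → Z) ∧ (Y ↔ W)) = T ↔ F = F
(¬((U ⊕ W) ∨ ((Z → X) ∧ W)) ⊕ W) ↔ ((((Z ⊕ X) → U) → (X → (U → X))) ↔ ((V → Z) ∧ (Y ↔ W))) = T ↔ F = F

F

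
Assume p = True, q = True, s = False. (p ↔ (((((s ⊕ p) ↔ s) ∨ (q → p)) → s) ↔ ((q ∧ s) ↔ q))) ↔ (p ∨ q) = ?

True

s ⊕ p = False ⊕ True = True
(s ⊕ p) ↔ s = True ↔ False = False
q → p = True → True = True
((s ⊕ p) ↔ s) ∨ (q → p) = False ∨ True = True
(((s ⊕ p) ↔ s) ∨ (q → p)) → s = True → False = False
q ∧ s = True ∧ False = False
(q ∧ s) ↔ q = False ↔ True = False
((((s ⊕ p) ↔ s) ∨ (q → p)) → s) ↔ ((q ∧ s) ↔ q) = False ↔ False = True
p ↔ (((((s ⊕ p) ↔ s) ∨ (q → p)) → s) ↔ ((q ∧ s) ↔ q)) = True ↔ True = True
p ∨ q = True ∨ True = True
(p ↔ (((((s ⊕ p) ↔ s) ∨ (q → p)) → s) ↔ ((q ∧ s) ↔ q))) ↔ (p ∨ q) = True ↔ True = True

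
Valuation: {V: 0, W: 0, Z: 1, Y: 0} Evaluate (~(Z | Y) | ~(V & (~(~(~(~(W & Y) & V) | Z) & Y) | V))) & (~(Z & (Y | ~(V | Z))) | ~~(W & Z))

1

Substituting V=0, W=0, Z=1, Y=0:
Z | Y = 1 | 0 = 1
~(Z | Y) = ~1 = 0
W & Y = 0 & 0 = 0
~(W & Y) = ~0 = 1
~(W & Y) & V = 1 & 0 = 0
~(~(W & Y) & V) = ~0 = 1
~(~(W & Y) & V) | Z = 1 | 1 = 1
~(~(~(W & Y) & V) | Z) = ~1 = 0
~(~(~(W & Y) & V) | Z) & Y = 0 & 0 = 0
~(~(~(~(W & Y) & V) | Z) & Y) = ~0 = 1
~(~(~(~(W & Y) & V) | Z) & Y) | V = 1 | 0 = 1
V & (~(~(~(~(W & Y) & V) | Z) & Y) | V) = 0 & 1 = 0
~(V & (~(~(~(~(W & Y) & V) | Z) & Y) | V)) = ~0 = 1
~(Z | Y) | ~(V & (~(~(~(~(W & Y) & V) | Z) & Y) | V)) = 0 | 1 = 1
V | Z = 0 | 1 = 1
~(V | Z) = ~1 = 0
Y | ~(V | Z) = 0 | 0 = 0
Z & (Y | ~(V | Z)) = 1 & 0 = 0
~(Z & (Y | ~(V | Z))) = ~0 = 1
W & Z = 0 & 1 = 0
~(W & Z) = ~0 = 1
~~(W & Z) = ~1 = 0
~(Z & (Y | ~(V | Z))) | ~~(W & Z) = 1 | 0 = 1
(~(Z | Y) | ~(V & (~(~(~(~(W & Y) & V) | Z) & Y) | V))) & (~(Z & (Y | ~(V | Z))) | ~~(W & Z)) = 1 & 1 = 1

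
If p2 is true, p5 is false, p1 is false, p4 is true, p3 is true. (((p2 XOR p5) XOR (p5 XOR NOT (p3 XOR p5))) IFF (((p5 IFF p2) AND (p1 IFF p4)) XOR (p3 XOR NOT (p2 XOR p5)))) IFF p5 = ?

Substituting p2=T, p5=F, p1=F, p4=T, p3=T:
p2 XOR p5 = T XOR F = T
p3 XOR p5 = T XOR F = T
NOT (p3 XOR p5) = NOT T = F
p5 XOR NOT (p3 XOR p5) = F XOR F = F
(p2 XOR p5) XOR (p5 XOR NOT (p3 XOR p5)) = T XOR F = T
p5 IFF p2 = F IFF T = F
p1 IFF p4 = F IFF T = F
(p5 IFF p2) AND (p1 IFF p4) = F AND F = F
p2 XOR p5 = T XOR F = T
NOT (p2 XOR p5) = NOT T = F
p3 XOR NOT (p2 XOR p5) = T XOR F = T
((p5 IFF p2) AND (p1 IFF p4)) XOR (p3 XOR NOT (p2 XOR p5)) = F XOR T = T
((p2 XOR p5) XOR (p5 XOR NOT (p3 XOR p5))) IFF (((p5 IFF p2) AND (p1 IFF p4)) XOR (p3 XOR NOT (p2 XOR p5))) = T IFF T = T
(((p2 XOR p5) XOR (p5 XOR NOT (p3 XOR p5))) IFF (((p5 IFF p2) AND (p1 IFF p4)) XOR (p3 XOR NOT (p2 XOR p5)))) IFF p5 = T IFF F = F

F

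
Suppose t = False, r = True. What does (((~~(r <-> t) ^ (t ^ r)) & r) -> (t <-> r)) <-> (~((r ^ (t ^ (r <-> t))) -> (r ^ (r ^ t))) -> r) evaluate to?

r <-> t = True <-> False = False
~(r <-> t) = ~False = True
~~(r <-> t) = ~True = False
t ^ r = False ^ True = True
~~(r <-> t) ^ (t ^ r) = False ^ True = True
(~~(r <-> t) ^ (t ^ r)) & r = True & True = True
t <-> r = False <-> True = False
((~~(r <-> t) ^ (t ^ r)) & r) -> (t <-> r) = True -> False = False
r <-> t = True <-> False = False
t ^ (r <-> t) = False ^ False = False
r ^ (t ^ (r <-> t)) = True ^ False = True
r ^ t = True ^ False = True
r ^ (r ^ t) = True ^ True = False
(r ^ (t ^ (r <-> t))) -> (r ^ (r ^ t)) = True -> False = False
~((r ^ (t ^ (r <-> t))) -> (r ^ (r ^ t))) = ~False = True
~((r ^ (t ^ (r <-> t))) -> (r ^ (r ^ t))) -> r = True -> True = True
(((~~(r <-> t) ^ (t ^ r)) & r) -> (t <-> r)) <-> (~((r ^ (t ^ (r <-> t))) -> (r ^ (r ^ t))) -> r) = False <-> True = False

False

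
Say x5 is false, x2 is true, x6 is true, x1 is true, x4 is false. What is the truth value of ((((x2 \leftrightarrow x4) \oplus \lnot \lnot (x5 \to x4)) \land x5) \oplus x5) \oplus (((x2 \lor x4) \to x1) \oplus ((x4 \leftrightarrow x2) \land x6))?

T

x2 \leftrightarrow x4 = T \leftrightarrow F = F
x5 \to x4 = F \to F = T
\lnot (x5 \to x4) = \lnot T = F
\lnot \lnot (x5 \to x4) = \lnot F = T
(x2 \leftrightarrow x4) \oplus \lnot \lnot (x5 \to x4) = F \oplus T = T
((x2 \leftrightarrow x4) \oplus \lnot \lnot (x5 \to x4)) \land x5 = T \land F = F
(((x2 \leftrightarrow x4) \oplus \lnot \lnot (x5 \to x4)) \land x5) \oplus x5 = F \oplus F = F
x2 \lor x4 = T \lor F = T
(x2 \lor x4) \to x1 = T \to T = T
x4 \leftrightarrow x2 = F \leftrightarrow T = F
(x4 \leftrightarrow x2) \land x6 = F \land T = F
((x2 \lor x4) \to x1) \oplus ((x4 \leftrightarrow x2) \land x6) = T \oplus F = T
((((x2 \leftrightarrow x4) \oplus \lnot \lnot (x5 \to x4)) \land x5) \oplus x5) \oplus (((x2 \lor x4) \to x1) \oplus ((x4 \leftrightarrow x2) \land x6)) = F \oplus T = T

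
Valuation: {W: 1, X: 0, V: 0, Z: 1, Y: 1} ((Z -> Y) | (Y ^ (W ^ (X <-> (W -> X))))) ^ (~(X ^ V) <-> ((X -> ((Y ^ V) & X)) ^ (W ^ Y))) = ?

0

Z -> Y = 1 -> 1 = 1
W -> X = 1 -> 0 = 0
X <-> (W -> X) = 0 <-> 0 = 1
W ^ (X <-> (W -> X)) = 1 ^ 1 = 0
Y ^ (W ^ (X <-> (W -> X))) = 1 ^ 0 = 1
(Z -> Y) | (Y ^ (W ^ (X <-> (W -> X)))) = 1 | 1 = 1
X ^ V = 0 ^ 0 = 0
~(X ^ V) = ~0 = 1
Y ^ V = 1 ^ 0 = 1
(Y ^ V) & X = 1 & 0 = 0
X -> ((Y ^ V) & X) = 0 -> 0 = 1
W ^ Y = 1 ^ 1 = 0
(X -> ((Y ^ V) & X)) ^ (W ^ Y) = 1 ^ 0 = 1
~(X ^ V) <-> ((X -> ((Y ^ V) & X)) ^ (W ^ Y)) = 1 <-> 1 = 1
((Z -> Y) | (Y ^ (W ^ (X <-> (W -> X))))) ^ (~(X ^ V) <-> ((X -> ((Y ^ V) & X)) ^ (W ^ Y))) = 1 ^ 1 = 0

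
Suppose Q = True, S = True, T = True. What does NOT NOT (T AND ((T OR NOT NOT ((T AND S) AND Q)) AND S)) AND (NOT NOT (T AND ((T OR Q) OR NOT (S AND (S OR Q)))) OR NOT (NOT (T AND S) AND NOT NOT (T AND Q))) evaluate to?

T AND S = True AND True = True
(T AND S) AND Q = True AND True = True
NOT ((T AND S) AND Q) = NOT True = False
NOT NOT ((T AND S) AND Q) = NOT False = True
T OR NOT NOT ((T AND S) AND Q) = True OR True = True
(T OR NOT NOT ((T AND S) AND Q)) AND S = True AND True = True
T AND ((T OR NOT NOT ((T AND S) AND Q)) AND S) = True AND True = True
NOT (T AND ((T OR NOT NOT ((T AND S) AND Q)) AND S)) = NOT True = False
NOT NOT (T AND ((T OR NOT NOT ((T AND S) AND Q)) AND S)) = NOT False = True
T OR Q = True OR True = True
S OR Q = True OR True = True
S AND (S OR Q) = True AND True = True
NOT (S AND (S OR Q)) = NOT True = False
(T OR Q) OR NOT (S AND (S OR Q)) = True OR False = True
T AND ((T OR Q) OR NOT (S AND (S OR Q))) = True AND True = True
NOT (T AND ((T OR Q) OR NOT (S AND (S OR Q)))) = NOT True = False
NOT NOT (T AND ((T OR Q) OR NOT (S AND (S OR Q)))) = NOT False = True
T AND S = True AND True = True
NOT (T AND S) = NOT True = False
T AND Q = True AND True = True
NOT (T AND Q) = NOT True = False
NOT NOT (T AND Q) = NOT False = True
NOT (T AND S) AND NOT NOT (T AND Q) = False AND True = False
NOT (NOT (T AND S) AND NOT NOT (T AND Q)) = NOT False = True
NOT NOT (T AND ((T OR Q) OR NOT (S AND (S OR Q)))) OR NOT (NOT (T AND S) AND NOT NOT (T AND Q)) = True OR True = True
NOT NOT (T AND ((T OR NOT NOT ((T AND S) AND Q)) AND S)) AND (NOT NOT (T AND ((T OR Q) OR NOT (S AND (S OR Q)))) OR NOT (NOT (T AND S) AND NOT NOT (T AND Q))) = True AND True = True

True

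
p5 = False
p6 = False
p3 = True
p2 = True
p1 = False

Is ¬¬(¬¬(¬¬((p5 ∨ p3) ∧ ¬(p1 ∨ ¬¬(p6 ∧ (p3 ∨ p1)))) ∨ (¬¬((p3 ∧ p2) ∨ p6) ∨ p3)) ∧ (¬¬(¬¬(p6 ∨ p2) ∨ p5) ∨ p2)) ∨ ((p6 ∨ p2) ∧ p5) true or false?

Substituting p5=False, p6=False, p3=True, p2=True, p1=False:
p5 ∨ p3 = False ∨ True = True
p3 ∨ p1 = True ∨ False = True
p6 ∧ (p3 ∨ p1) = False ∧ True = False
¬(p6 ∧ (p3 ∨ p1)) = ¬False = True
¬¬(p6 ∧ (p3 ∨ p1)) = ¬True = False
p1 ∨ ¬¬(p6 ∧ (p3 ∨ p1)) = False ∨ False = False
¬(p1 ∨ ¬¬(p6 ∧ (p3 ∨ p1))) = ¬False = True
(p5 ∨ p3) ∧ ¬(p1 ∨ ¬¬(p6 ∧ (p3 ∨ p1))) = True ∧ True = True
¬((p5 ∨ p3) ∧ ¬(p1 ∨ ¬¬(p6 ∧ (p3 ∨ p1)))) = ¬True = False
¬¬((p5 ∨ p3) ∧ ¬(p1 ∨ ¬¬(p6 ∧ (p3 ∨ p1)))) = ¬False = True
p3 ∧ p2 = True ∧ True = True
(p3 ∧ p2) ∨ p6 = True ∨ False = True
¬((p3 ∧ p2) ∨ p6) = ¬True = False
¬¬((p3 ∧ p2) ∨ p6) = ¬False = True
¬¬((p3 ∧ p2) ∨ p6) ∨ p3 = True ∨ True = True
¬¬((p5 ∨ p3) ∧ ¬(p1 ∨ ¬¬(p6 ∧ (p3 ∨ p1)))) ∨ (¬¬((p3 ∧ p2) ∨ p6) ∨ p3) = True ∨ True = True
¬(¬¬((p5 ∨ p3) ∧ ¬(p1 ∨ ¬¬(p6 ∧ (p3 ∨ p1)))) ∨ (¬¬((p3 ∧ p2) ∨ p6) ∨ p3)) = ¬True = False
¬¬(¬¬((p5 ∨ p3) ∧ ¬(p1 ∨ ¬¬(p6 ∧ (p3 ∨ p1)))) ∨ (¬¬((p3 ∧ p2) ∨ p6) ∨ p3)) = ¬False = True
p6 ∨ p2 = False ∨ True = True
¬(p6 ∨ p2) = ¬True = False
¬¬(p6 ∨ p2) = ¬False = True
¬¬(p6 ∨ p2) ∨ p5 = True ∨ False = True
¬(¬¬(p6 ∨ p2) ∨ p5) = ¬True = False
¬¬(¬¬(p6 ∨ p2) ∨ p5) = ¬False = True
¬¬(¬¬(p6 ∨ p2) ∨ p5) ∨ p2 = True ∨ True = True
¬¬(¬¬((p5 ∨ p3) ∧ ¬(p1 ∨ ¬¬(p6 ∧ (p3 ∨ p1)))) ∨ (¬¬((p3 ∧ p2) ∨ p6) ∨ p3)) ∧ (¬¬(¬¬(p6 ∨ p2) ∨ p5) ∨ p2) = True ∧ True = True
¬(¬¬(¬¬((p5 ∨ p3) ∧ ¬(p1 ∨ ¬¬(p6 ∧ (p3 ∨ p1)))) ∨ (¬¬((p3 ∧ p2) ∨ p6) ∨ p3)) ∧ (¬¬(¬¬(p6 ∨ p2) ∨ p5) ∨ p2)) = ¬True = False
¬¬(¬¬(¬¬((p5 ∨ p3) ∧ ¬(p1 ∨ ¬¬(p6 ∧ (p3 ∨ p1)))) ∨ (¬¬((p3 ∧ p2) ∨ p6) ∨ p3)) ∧ (¬¬(¬¬(p6 ∨ p2) ∨ p5) ∨ p2)) = ¬False = True
p6 ∨ p2 = False ∨ True = True
(p6 ∨ p2) ∧ p5 = True ∧ False = False
¬¬(¬¬(¬¬((p5 ∨ p3) ∧ ¬(p1 ∨ ¬¬(p6 ∧ (p3 ∨ p1)))) ∨ (¬¬((p3 ∧ p2) ∨ p6) ∨ p3)) ∧ (¬¬(¬¬(p6 ∨ p2) ∨ p5) ∨ p2)) ∨ ((p6 ∨ p2) ∧ p5) = True ∨ False = True

True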